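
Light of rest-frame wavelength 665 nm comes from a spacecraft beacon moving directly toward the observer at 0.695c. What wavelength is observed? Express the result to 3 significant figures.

282 nm

Relativistic Doppler for wavelength: λ_obs = λ_src · √((1−β)/(1+β)).
With β = 0.695: factor = √(0.305/1.695) = 0.42419.
λ_obs = 665 × 0.42419 = 282 nm.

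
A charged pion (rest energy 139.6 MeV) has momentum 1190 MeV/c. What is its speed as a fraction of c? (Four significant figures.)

0.9932c

βγ = pc/(mc²) = 1190/139.6 = 8.5244.
Since γ² = 1 + (βγ)² = 73.6654, γ = √73.6654 = 8.58286, and β = (βγ)/γ = 8.5244/8.58286 = 0.9932.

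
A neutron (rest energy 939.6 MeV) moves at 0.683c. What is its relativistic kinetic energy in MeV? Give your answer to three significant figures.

With β = 0.683, γ = 1/√(1 − 0.683²) = 1/√0.533511 = 1.36908.
Kinetic energy: K = (γ − 1)mc² = (1.36908 − 1) × 939.6 MeV = 0.36908 × 939.6 = 347 MeV.

347 MeV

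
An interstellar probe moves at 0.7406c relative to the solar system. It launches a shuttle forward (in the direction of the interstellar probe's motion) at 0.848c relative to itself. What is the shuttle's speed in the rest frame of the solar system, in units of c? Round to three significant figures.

0.976c

Relativistic velocity addition: u = (u' + v)/(1 + u'v/c²), with u' = 0.848c and v = 0.7406c.
Numerator: 0.848 + 0.7406 = 1.5886. Denominator: 1 + (0.848)(0.7406) = 1.6280288.
u = 1.5886/1.6280288 = 0.97578, so the speed is 0.976c.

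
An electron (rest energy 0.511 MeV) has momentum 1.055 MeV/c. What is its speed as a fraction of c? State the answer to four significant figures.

0.9000c

βγ = pc/(mc²) = 1.055/0.511 = 2.0646.
Since γ² = 1 + (βγ)² = 5.26257, γ = √5.26257 = 2.29403, and β = (βγ)/γ = 2.0646/2.29403 = 0.9000.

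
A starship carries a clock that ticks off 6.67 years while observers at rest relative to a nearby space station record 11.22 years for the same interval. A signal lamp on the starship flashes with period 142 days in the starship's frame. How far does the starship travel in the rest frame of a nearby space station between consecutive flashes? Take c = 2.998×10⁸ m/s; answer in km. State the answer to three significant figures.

4.98×10^12 km

The time-dilation ratio gives γ = 11.22/6.67 = 1.68216.
β = √(1 − 1/γ²) = 0.80412. Lab-frame period = γτ = 1.68216×142 days = 238.87 days. Distance = βc × γτ = 0.80412 × 2.998×10⁸ m/s × 20638368 s = 4.9754×10^15 m = 4.98×10^12 km.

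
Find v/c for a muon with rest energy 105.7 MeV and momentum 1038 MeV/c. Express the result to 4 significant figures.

0.9949

pc/(mc²) = 1038/105.7 = 9.8202 = βγ = β/√(1−β²).
So β² = x²/(1 + x²) with x = 9.8202: x² = 96.4363, β² = 96.4363/97.4363 = 0.989737, β = 0.9949.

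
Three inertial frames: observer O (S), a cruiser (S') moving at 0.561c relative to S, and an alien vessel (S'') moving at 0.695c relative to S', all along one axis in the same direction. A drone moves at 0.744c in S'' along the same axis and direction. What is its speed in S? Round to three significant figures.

0.985c

First combine the drone and alien vessel (S''→S'): u₁ = (0.744 + 0.695)/(1 + 0.744×0.695) = 1.439/1.51708 = 0.94853.
Then combine with the cruiser (S'→S): u = (0.94853 + 0.561)/(1 + 0.94853×0.561) = 1.50953/1.53212533 = 0.98525.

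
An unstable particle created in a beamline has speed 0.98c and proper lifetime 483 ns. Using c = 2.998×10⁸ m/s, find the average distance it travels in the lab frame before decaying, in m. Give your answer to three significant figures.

Lorentz factor: γ = (1 − 0.9604)^(−1/2) = 5.0252.
Lab-frame lifetime: Δt = γτ = 5.0252 × 483 ns = 2427.2 ns.
Distance: d = vΔt = 0.98 × 2.998×10⁸ m/s × 2.4272×10^-6 s = 713 m.

713 m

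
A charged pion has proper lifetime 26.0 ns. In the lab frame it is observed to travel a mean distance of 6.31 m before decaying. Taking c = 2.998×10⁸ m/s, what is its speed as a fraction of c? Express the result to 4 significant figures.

Lab distance = (lab lifetime)·v = γτ·βc, so βγ = d/(cτ) = 6.310/(2.998×10⁸ × 2.600×10^-8) = 0.80951.
With βγ = 0.80951: γ² = 1 + (βγ)² = 1.655306, and β = (βγ)/γ = 0.80951/1.28659 = 0.6292.

0.6292c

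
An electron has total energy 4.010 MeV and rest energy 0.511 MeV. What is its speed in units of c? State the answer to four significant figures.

γ = E/(mc²) = 4.010/0.511 = 7.8474.
β = √(1 − 1/γ²) = √(1 − 0.0162386) = √0.9837614 = 0.9918.

0.9918c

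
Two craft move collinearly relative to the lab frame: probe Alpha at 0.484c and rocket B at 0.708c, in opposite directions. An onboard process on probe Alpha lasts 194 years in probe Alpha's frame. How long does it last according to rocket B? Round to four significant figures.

Speed of probe Alpha in rocket B's frame: u = (v_A + v_B)/(1 + v_A v_B/c²) = (0.484 + 0.708)/(1 + 0.484×0.708) = 1.192/1.342672 = 0.88778; |u| = 0.88778c.
γ for this relative speed: γ = 1/√(1 − 0.788153) = 2.1726.
Probe Alpha's interval is proper; time dilation gives Δt_B = γΔτ = 2.1726 × 194 years = 421.5 years.

421.5 years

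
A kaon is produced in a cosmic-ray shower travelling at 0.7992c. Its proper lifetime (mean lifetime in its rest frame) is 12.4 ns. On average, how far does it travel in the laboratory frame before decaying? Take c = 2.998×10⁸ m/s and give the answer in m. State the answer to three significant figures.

With β = 0.7992, γ = 1/√(1 − 0.7992²) = 1/√0.36127936 = 1.6637.
Lab-frame lifetime: Δt = γτ = 1.6637 × 12.4 ns = 20.63 ns.
Distance: d = vΔt = 0.7992 × 2.998×10⁸ m/s × 2.0630×10^-8 s = 4.94 m.

4.94 m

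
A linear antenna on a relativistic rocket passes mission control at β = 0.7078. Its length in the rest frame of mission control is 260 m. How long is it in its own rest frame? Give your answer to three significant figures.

368 m

Lorentz factor: γ = (1 − 0.50098084)^(−1/2) = 1.4156.
Proper length: L₀ = γ·L = 1.4156 × 260 = 368 m.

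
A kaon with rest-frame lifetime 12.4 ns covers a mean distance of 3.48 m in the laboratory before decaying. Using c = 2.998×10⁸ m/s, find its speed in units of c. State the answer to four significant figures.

d = βγcτ ⇒ βγ = d/(cτ) = 3.480 m / (3.71752 m) = 0.93611.
β = (βγ)/√(1+(βγ)²) = 0.93611/√1.876302 = 0.6834.

0.6834c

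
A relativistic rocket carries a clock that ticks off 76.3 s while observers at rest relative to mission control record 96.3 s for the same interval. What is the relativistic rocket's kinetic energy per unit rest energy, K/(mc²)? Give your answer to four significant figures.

0.2621

The time-dilation ratio gives γ = 96.3/76.3 = 1.26212.
Since K = (γ−1)mc², K/(mc²) = 1.26212 − 1 = 0.2621.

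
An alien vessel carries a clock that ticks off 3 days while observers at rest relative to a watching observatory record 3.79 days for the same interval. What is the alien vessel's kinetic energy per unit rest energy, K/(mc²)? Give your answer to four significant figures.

0.2633

The time-dilation ratio gives γ = 3.79/3 = 1.26333.
Since K = (γ−1)mc², K/(mc²) = 1.26333 − 1 = 0.2633.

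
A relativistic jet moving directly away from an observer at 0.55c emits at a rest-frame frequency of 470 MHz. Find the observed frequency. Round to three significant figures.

253 MHz

Relativistic Doppler (source moving away): f_obs = f_src · √((1−β)/(1+β)).
With β = 0.55: factor = √(0.45/1.55) = 0.53882.
f_obs = 470 × 0.53882 = 253 MHz.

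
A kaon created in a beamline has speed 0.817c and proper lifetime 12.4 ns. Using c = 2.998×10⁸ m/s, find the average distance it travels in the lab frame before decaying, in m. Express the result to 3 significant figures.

With β = 0.817, γ = 1/√(1 − 0.817²) = 1/√0.332511 = 1.7342.
Lab-frame lifetime: Δt = γτ = 1.7342 × 12.4 ns = 21.504 ns.
Distance: d = vΔt = 0.817 × 2.998×10⁸ m/s × 2.1504×10^-8 s = 5.27 m.

5.27 m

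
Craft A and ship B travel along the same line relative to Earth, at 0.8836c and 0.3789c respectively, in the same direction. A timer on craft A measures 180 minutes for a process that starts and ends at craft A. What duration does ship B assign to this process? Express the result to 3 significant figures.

Transform craft A's velocity into ship B's frame: (0.8836 − 0.3789)/(1 − 0.8836·0.3789) = 0.5047/0.66520396, so the relative speed is 0.75871c.
At |u| = 0.75871c, γ = (1 − 0.575641)^(−1/2) = 1.5351.
Craft A's interval is proper; time dilation gives Δt_B = γΔτ = 1.5351 × 180 minutes = 276 minutes.

276 minutes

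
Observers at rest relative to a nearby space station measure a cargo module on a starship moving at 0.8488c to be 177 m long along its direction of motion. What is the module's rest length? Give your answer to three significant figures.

335 m

Lorentz factor: γ = (1 − 0.72046144)^(−1/2) = 1.8914.
Proper length: L₀ = γ·L = 1.8914 × 177 = 335 m.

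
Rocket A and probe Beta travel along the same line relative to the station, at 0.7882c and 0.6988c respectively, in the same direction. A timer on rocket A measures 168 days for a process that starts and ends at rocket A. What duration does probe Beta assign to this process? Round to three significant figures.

Transform rocket A's velocity into probe Beta's frame: (0.7882 − 0.6988)/(1 − 0.7882·0.6988) = 0.0894/0.44920584, so the relative speed is 0.19902c.
γ for this relative speed: γ = 1/√(1 − 0.039609) = 1.0204.
Rocket A's interval is proper; time dilation gives Δt_B = γΔτ = 1.0204 × 168 days = 171 days.

171 days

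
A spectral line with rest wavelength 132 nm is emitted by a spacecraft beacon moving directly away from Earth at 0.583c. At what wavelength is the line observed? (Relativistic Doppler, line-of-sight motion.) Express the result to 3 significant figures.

257 nm

Relativistic Doppler for wavelength: λ_obs = λ_src · √((1+β)/(1−β)).
With β = 0.583: factor = √(1.583/0.417) = 1.9484.
λ_obs = 132 × 1.9484 = 257 nm.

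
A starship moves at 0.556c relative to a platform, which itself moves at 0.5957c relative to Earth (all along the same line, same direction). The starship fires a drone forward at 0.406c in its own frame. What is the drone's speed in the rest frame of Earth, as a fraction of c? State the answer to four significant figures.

0.9407c

Compose velocities in two stages. Stage 1 (into S'): u₁ = (0.406+0.556)/(1+0.406×0.556) = 0.78483.
Stage 2 (into S): u = (0.78483+0.5957)/(1+0.78483×0.5957) = 0.94072, so the speed is 0.9407c.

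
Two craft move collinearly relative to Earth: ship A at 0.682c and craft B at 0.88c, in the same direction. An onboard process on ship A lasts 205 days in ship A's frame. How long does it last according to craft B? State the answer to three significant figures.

236 days

Transform ship A's velocity into craft B's frame: (0.682 − 0.88)/(1 − 0.682·0.88) = −0.198/0.39984, so the relative speed is 0.4952c.
At |u| = 0.4952c, γ = (1 − 0.245223)^(−1/2) = 1.151.
Ship A's interval is proper; time dilation gives Δt_B = γΔτ = 1.151 × 205 days = 236 days.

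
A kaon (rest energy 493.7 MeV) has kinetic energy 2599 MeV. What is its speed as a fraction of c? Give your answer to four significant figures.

K = (γ−1)mc², so γ = 1 + 2599/493.7 = 6.2643.
Then v/c = √(1 − γ⁻²) = √(1 − 0.0254833) = √0.9745167 = 0.9872.

0.9872c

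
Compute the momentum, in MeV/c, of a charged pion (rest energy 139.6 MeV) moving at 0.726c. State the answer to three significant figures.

147 MeV/c

γ = 1/√(1 − β²) = 1/√(1 − 0.527076) = 1/√0.472924 = 1/0.687695 = 1.4541.
Momentum: p = γβ·mc = 1.4541 × 0.726 × 139.6 MeV/c = 147 MeV/c.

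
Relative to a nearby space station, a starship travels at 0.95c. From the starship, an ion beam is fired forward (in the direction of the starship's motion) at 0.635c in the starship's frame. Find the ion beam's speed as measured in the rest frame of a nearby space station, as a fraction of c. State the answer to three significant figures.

Relativistic velocity addition: u = (u' + v)/(1 + u'v/c²), with u' = 0.635c and v = 0.95c.
Numerator: 0.635 + 0.95 = 1.585. Denominator: 1 + (0.635)(0.95) = 1.60325.
u = 1.585/1.60325 = 0.98862, so the speed is 0.989c.

0.989c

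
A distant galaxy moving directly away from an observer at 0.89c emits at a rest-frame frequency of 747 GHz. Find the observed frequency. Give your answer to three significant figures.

Relativistic Doppler (source moving away): f_obs = f_src · √((1−β)/(1+β)).
With β = 0.89: factor = √(0.11/1.89) = 0.24125.
f_obs = 747 × 0.24125 = 180 GHz.

180 GHz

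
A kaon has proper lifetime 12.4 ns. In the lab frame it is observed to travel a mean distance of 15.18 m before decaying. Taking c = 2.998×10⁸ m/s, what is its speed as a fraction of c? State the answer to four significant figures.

0.9713c

Let x = d/(cτ) = 15.18 m / (2.998×10⁸ m/s × 1.240×10^-8 s) = 4.0834. Since d = βγcτ, x = βγ = β/√(1−β²).
Solving: β² = x²/(1+x²) = 16.6742/17.6742 = 0.94342, so β = 0.9713.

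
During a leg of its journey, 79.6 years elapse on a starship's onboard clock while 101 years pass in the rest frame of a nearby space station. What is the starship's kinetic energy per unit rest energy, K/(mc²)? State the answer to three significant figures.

0.269

γ = Δt/Δτ = 101/79.6 = 1.26884.
K/(mc²) = γ − 1 = 1.26884 − 1 = 0.269.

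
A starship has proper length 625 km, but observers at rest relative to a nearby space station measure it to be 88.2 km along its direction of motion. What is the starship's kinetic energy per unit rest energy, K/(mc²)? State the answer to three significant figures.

Length contraction gives γ = L₀/L = 625/88.2 = 7.08617.
K/(mc²) = γ − 1 = 7.08617 − 1 = 6.09.

6.09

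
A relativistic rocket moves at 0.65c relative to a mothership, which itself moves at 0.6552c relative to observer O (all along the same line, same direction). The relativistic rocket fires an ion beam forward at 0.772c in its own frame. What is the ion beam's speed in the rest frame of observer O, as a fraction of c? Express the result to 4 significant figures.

First combine the ion beam and relativistic rocket (S''→S'): u₁ = (0.772 + 0.65)/(1 + 0.772×0.65) = 1.422/1.5018 = 0.94686.
Then combine with the mothership (S'→S): u = (0.94686 + 0.6552)/(1 + 0.94686×0.6552) = 1.60206/1.620382672 = 0.98869.

0.9887c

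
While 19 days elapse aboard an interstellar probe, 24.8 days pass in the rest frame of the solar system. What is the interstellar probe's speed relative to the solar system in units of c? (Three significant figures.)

γ = Δt/Δτ = 24.8/19 = 1.3053.
β = √(1 − 1/γ²) = √(1 − 0.586921) = √0.413079 = 0.643.

0.643c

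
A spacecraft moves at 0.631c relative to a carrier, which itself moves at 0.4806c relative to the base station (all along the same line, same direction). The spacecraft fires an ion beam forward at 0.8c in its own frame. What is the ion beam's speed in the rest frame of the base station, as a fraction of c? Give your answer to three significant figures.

0.983c

Apply u = (u'+v)/(1+u'v) twice. Ion beam in the carrier frame: (0.8+0.631)/(1+0.8·0.631) = 1.431/1.5048 = 0.95096c.
That velocity, transformed to the rest frame of the base station: (0.95096+0.4806)/(1+0.95096·0.4806) = 1.43156/1.457031376 = 0.98252c.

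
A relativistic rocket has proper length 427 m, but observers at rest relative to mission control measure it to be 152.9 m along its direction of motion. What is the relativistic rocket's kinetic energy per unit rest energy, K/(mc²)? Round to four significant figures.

1.793

Length contraction gives γ = L₀/L = 427/152.9 = 2.79267.
Since K = (γ−1)mc², K/(mc²) = 2.79267 − 1 = 1.793.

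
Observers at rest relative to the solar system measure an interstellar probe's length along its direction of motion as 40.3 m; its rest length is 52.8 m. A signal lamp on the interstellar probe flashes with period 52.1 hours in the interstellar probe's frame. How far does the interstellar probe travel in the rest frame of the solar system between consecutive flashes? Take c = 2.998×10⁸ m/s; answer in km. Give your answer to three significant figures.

4.76×10^10 km

Length contraction gives γ = L₀/L = 52.8/40.3 = 1.31017.
β = √(1 − 1/γ²) = 0.64609. Lab-frame period = γτ = 1.31017×52.1 hours = 68.26 hours. Distance = βc × γτ = 0.64609 × 2.998×10⁸ m/s × 245736 s = 4.7599×10^13 m = 4.76×10^10 km.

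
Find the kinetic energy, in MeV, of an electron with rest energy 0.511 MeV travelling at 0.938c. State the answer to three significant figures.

β² = 0.879844, so γ = 1/√0.120156 = 2.8849.
Kinetic energy: K = (γ − 1)mc² = (2.8849 − 1) × 0.511 MeV = 1.8849 × 0.511 = 0.963 MeV.

0.963 MeV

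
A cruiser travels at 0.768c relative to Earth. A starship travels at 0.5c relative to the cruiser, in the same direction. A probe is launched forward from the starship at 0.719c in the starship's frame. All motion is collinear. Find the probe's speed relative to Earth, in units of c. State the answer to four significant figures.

First combine the probe and starship (S''→S'): u₁ = (0.719 + 0.5)/(1 + 0.719×0.5) = 1.219/1.3595 = 0.89665.
Then combine with the cruiser (S'→S): u = (0.89665 + 0.768)/(1 + 0.89665×0.768) = 1.66465/1.6886272 = 0.9858.

0.9858c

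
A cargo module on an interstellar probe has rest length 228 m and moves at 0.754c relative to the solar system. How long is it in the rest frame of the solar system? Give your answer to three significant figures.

β² = 0.568516, so γ = 1/√0.431484 = 1.5224.
Along the direction of motion the measured length is L₀/γ = 228/1.5224 = 150 m.

150 m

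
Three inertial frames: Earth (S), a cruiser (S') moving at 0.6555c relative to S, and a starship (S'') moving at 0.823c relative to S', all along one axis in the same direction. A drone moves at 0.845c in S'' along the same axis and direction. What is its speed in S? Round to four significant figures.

Apply u = (u'+v)/(1+u'v) twice. Drone in the cruiser frame: (0.845+0.823)/(1+0.845·0.823) = 1.668/1.695435 = 0.98382c.
That velocity, transformed to the rest frame of Earth: (0.98382+0.6555)/(1+0.98382·0.6555) = 1.63932/1.64489401 = 0.99661c.

0.9966c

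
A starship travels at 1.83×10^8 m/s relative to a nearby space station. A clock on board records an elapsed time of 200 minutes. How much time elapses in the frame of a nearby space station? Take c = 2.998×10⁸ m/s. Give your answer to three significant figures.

252 minutes

β = v/c = (1.83×10^8 m/s)/(2.998×10⁸ m/s) = 0.610407.
β² = 0.3725967, so γ = 1/√0.6274033 = 1.2625.
The onboard clock measures proper time, so the interval in the rest frame of a nearby space station is dilated: Δt = γ·Δτ = 1.2625 × 200 minutes = 252 minutes.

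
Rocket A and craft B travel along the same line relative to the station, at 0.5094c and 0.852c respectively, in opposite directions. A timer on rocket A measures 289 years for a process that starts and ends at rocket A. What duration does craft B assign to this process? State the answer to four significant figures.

919.9 years

Transform rocket A's velocity into craft B's frame: (0.5094 + 0.852)/(1 + 0.5094·0.852) = 1.3614/1.4340088, so the relative speed is 0.94937c.
At |u| = 0.94937c, γ = (1 − 0.901303)^(−1/2) = 3.1831.
The clock on rocket A records proper time, so craft B measures Δt = γΔτ = 3.1831 × 289 = 919.9 years.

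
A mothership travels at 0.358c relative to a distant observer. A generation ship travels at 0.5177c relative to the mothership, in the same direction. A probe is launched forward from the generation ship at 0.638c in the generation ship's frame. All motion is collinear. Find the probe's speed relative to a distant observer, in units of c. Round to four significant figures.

First combine the probe and generation ship (S''→S'): u₁ = (0.638 + 0.5177)/(1 + 0.638×0.5177) = 1.1557/1.3302926 = 0.86876.
Then combine with the mothership (S'→S): u = (0.86876 + 0.358)/(1 + 0.86876×0.358) = 1.22676/1.31101608 = 0.93573.

0.9357c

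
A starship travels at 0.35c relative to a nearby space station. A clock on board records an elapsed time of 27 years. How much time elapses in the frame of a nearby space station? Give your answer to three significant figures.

With β = 0.35, γ = 1/√(1 − 0.35²) = 1/√0.8775 = 1.0675.
Time dilation: Δt = γ·Δτ = 1.0675 × 27 = 28.8 years.

28.8 years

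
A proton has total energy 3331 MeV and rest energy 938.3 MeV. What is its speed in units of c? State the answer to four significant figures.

0.9595c

Total energy E = γmc² gives γ = 3331/938.3 = 3.55.
Hence β = √(1 − 1/γ²) = √(1 − 0.0793493) = √0.9206507 = 0.9595.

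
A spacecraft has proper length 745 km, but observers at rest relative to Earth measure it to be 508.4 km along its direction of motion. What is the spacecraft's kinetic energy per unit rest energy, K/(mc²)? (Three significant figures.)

γ = L₀/L = 745/508.4 = 1.46538.
Since K = (γ−1)mc², K/(mc²) = 1.46538 − 1 = 0.465.

0.465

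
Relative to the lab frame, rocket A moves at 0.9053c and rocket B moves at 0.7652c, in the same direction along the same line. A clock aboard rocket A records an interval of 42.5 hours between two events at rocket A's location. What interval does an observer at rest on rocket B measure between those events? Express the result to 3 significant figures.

47.8 hours

Transform rocket A's velocity into rocket B's frame: (0.9053 − 0.7652)/(1 − 0.9053·0.7652) = 0.1401/0.30726444, so the relative speed is 0.45596c.
γ for this relative speed: γ = 1/√(1 − 0.2079) = 1.1236.
The clock on rocket A records proper time, so rocket B measures Δt = γΔτ = 1.1236 × 42.5 = 47.8 hours.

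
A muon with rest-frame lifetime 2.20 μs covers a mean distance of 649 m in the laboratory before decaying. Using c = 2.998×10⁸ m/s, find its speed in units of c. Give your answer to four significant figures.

0.7014c

Lab distance = (lab lifetime)·v = γτ·βc, so βγ = d/(cτ) = 649.0/(2.998×10⁸ × 2.200×10^-6) = 0.98399.
With βγ = 0.98399: γ² = 1 + (βγ)² = 1.968236, and β = (βγ)/γ = 0.98399/1.40294 = 0.7014.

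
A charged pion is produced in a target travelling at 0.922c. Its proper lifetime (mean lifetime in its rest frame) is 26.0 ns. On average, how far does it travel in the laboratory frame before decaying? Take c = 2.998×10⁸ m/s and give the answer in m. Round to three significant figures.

18.6 m

Lorentz factor: γ = (1 − 0.850084)^(−1/2) = 2.5827.
Lab-frame lifetime: Δt = γτ = 2.5827 × 26.0 ns = 67.15 ns.
Distance: d = vΔt = 0.922 × 2.998×10⁸ m/s × 6.7150×10^-8 s = 18.6 m.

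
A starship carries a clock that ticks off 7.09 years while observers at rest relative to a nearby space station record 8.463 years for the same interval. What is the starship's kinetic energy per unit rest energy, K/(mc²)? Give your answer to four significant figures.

The time-dilation ratio gives γ = 8.463/7.09 = 1.19365.
Since K = (γ−1)mc², K/(mc²) = 1.19365 − 1 = 0.1937.

0.1937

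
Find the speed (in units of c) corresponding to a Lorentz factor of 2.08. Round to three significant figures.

0.877c

β = √(1 − 1/γ²) = √(1 − 1/4.3264) = √0.768861 = 0.877.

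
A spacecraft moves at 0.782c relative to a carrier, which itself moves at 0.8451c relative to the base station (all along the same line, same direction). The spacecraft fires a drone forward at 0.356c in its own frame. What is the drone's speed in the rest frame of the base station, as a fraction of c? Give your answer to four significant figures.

First combine the drone and spacecraft (S''→S'): u₁ = (0.356 + 0.782)/(1 + 0.356×0.782) = 1.138/1.278392 = 0.89018.
Then combine with the carrier (S'→S): u = (0.89018 + 0.8451)/(1 + 0.89018×0.8451) = 1.73528/1.752291118 = 0.99029.

0.9903c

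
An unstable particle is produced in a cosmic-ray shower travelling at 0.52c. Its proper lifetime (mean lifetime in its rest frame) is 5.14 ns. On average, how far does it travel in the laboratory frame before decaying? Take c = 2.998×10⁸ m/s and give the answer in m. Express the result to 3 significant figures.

0.938 m

With β = 0.52, γ = 1/√(1 − 0.52²) = 1/√0.7296 = 1.1707.
Lab-frame lifetime: Δt = γτ = 1.1707 × 5.14 ns = 6.0174 ns.
Distance: d = vΔt = 0.52 × 2.998×10⁸ m/s × 6.0174×10^-9 s = 0.938 m.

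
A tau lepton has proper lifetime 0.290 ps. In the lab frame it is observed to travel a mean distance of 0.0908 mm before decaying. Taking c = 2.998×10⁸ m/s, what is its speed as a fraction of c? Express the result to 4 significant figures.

d = βγcτ ⇒ βγ = d/(cτ) = 9.080×10^-5 m / (8.6942×10^-5 m) = 1.0444.
β = (βγ)/√(1+(βγ)²) = 1.0444/√2.09077 = 0.7223.

0.7223c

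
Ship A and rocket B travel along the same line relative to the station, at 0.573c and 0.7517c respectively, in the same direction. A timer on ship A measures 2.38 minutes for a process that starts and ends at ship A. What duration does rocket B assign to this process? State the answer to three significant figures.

2.51 minutes

Speed of ship A in rocket B's frame: u = (v_A − v_B)/(1 − v_A v_B/c²) = (0.573 − 0.7517)/(1 − 0.573×0.7517) = −0.1787/0.5692759 = −0.31391; |u| = 0.31391c.
γ for this relative speed: γ = 1/√(1 − 0.0985395) = 1.0532.
The clock on ship A records proper time, so rocket B measures Δt = γΔτ = 1.0532 × 2.38 = 2.51 minutes.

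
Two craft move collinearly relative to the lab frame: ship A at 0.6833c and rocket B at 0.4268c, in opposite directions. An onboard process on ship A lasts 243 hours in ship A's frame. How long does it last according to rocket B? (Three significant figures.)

475 hours

Speed of ship A in rocket B's frame: u = (v_A + v_B)/(1 + v_A v_B/c²) = (0.6833 + 0.4268)/(1 + 0.6833×0.4268) = 1.1101/1.29163244 = 0.85946; |u| = 0.85946c.
γ for this relative speed: γ = 1/√(1 − 0.738671) = 1.9562.
Ship A's interval is proper; time dilation gives Δt_B = γΔτ = 1.9562 × 243 hours = 475 hours.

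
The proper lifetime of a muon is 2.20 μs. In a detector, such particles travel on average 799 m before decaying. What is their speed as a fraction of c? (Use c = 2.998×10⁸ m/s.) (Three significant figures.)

d = βγcτ ⇒ βγ = d/(cτ) = 799.0 m / (659.56 m) = 1.2114.
β = (βγ)/√(1+(βγ)²) = 1.2114/√2.46749 = 0.771.

0.771c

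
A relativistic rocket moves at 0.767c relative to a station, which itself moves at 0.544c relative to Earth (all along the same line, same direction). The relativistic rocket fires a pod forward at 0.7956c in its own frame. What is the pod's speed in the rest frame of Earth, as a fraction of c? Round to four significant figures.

0.9912c

Apply u = (u'+v)/(1+u'v) twice. Pod in the station frame: (0.7956+0.767)/(1+0.7956·0.767) = 1.5626/1.6102252 = 0.97042c.
That velocity, transformed to the rest frame of Earth: (0.97042+0.544)/(1+0.97042·0.544) = 1.51442/1.52790848 = 0.99117c.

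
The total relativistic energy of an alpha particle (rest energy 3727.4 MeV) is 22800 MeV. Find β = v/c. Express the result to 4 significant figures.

0.9865

γ = E/(mc²) = 22800/3727.4 = 6.1169.
β = √(1 − 1/γ²) = √(1 − 0.0267262) = √0.9732738 = 0.9865.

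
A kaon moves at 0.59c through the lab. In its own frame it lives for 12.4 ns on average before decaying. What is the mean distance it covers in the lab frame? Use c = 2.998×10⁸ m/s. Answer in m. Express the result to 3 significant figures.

2.72 m

γ = 1/√(1 − β²) = 1/√(1 − 0.3481) = 1/√0.6519 = 1/0.807403 = 1.2385.
Lab-frame lifetime: Δt = γτ = 1.2385 × 12.4 ns = 15.357 ns.
Distance: d = vΔt = 0.59 × 2.998×10⁸ m/s × 1.5357×10^-8 s = 2.72 m.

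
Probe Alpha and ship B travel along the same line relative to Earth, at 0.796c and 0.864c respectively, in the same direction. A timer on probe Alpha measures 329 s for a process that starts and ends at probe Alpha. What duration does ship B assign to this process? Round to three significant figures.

337 s

Speed of probe Alpha in ship B's frame: u = (v_A − v_B)/(1 − v_A v_B/c²) = (0.796 − 0.864)/(1 − 0.796×0.864) = −0.068/0.312256 = −0.21777; |u| = 0.21777c.
γ for this relative speed: γ = 1/√(1 − 0.0474238) = 1.0246.
Probe Alpha's interval is proper; time dilation gives Δt_B = γΔτ = 1.0246 × 329 s = 337 s.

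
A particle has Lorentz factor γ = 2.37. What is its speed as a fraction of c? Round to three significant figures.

β = √(1 − 1/γ²) = √(1 − 1/5.6169) = √0.821966 = 0.907.

0.907c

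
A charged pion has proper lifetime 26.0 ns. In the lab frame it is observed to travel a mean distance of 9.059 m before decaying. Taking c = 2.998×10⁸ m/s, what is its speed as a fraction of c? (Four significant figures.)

0.7580c

d = βγcτ ⇒ βγ = d/(cτ) = 9.059 m / (7.7948 m) = 1.1622.
β = (βγ)/√(1+(βγ)²) = 1.1622/√2.35071 = 0.7580.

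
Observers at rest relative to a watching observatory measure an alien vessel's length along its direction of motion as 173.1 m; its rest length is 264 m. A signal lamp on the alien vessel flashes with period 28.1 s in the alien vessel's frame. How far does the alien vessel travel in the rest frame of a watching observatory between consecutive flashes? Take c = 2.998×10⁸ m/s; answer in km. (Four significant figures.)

From L = L₀/γ: γ = 264/173.1 = 1.52513.
β = √(1 − 1/γ²) = 0.75504. Lab-frame period = γτ = 1.52513×28.1 s = 42.856 s. Distance = βc × γτ = 0.75504 × 2.998×10⁸ m/s × 42.856 s = 9.7009×10^9 m = 9.701×10^6 km.

9.701×10^6 km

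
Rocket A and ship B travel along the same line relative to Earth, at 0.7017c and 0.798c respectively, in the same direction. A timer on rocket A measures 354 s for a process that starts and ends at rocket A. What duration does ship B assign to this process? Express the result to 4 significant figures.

362.8 s

Speed of rocket A in ship B's frame: u = (v_A − v_B)/(1 − v_A v_B/c²) = (0.7017 − 0.798)/(1 − 0.7017×0.798) = −0.0963/0.4400434 = −0.21884; |u| = 0.21884c.
γ for this relative speed: γ = 1/√(1 − 0.0478909) = 1.0248.
Rocket A's interval is proper; time dilation gives Δt_B = γΔτ = 1.0248 × 354 s = 362.8 s.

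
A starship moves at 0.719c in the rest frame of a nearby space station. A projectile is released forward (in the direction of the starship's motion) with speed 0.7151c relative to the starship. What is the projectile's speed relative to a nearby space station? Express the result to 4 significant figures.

Relativistic velocity addition: u = (u' + v)/(1 + u'v/c²), with u' = 0.7151c and v = 0.719c.
Numerator: 0.7151 + 0.719 = 1.4341. Denominator: 1 + (0.7151)(0.719) = 1.5141569.
u = 1.4341/1.5141569 = 0.94713, so the speed is 0.9471c.

0.9471c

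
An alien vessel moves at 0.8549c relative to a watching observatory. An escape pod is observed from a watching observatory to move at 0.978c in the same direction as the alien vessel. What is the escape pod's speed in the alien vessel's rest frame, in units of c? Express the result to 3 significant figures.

Transform to the alien vessel's frame: u' = (u − v)/(1 − uv/c²).
u' = (0.978 − 0.8549)/(1 − 0.978×0.8549) = 0.1231/0.1639078 = 0.75103.
Speed in the alien vessel's frame: 0.751c (in the same direction).

0.751c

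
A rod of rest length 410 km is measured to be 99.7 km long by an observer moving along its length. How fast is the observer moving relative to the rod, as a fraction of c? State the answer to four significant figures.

0.9700c

Length contraction gives γ = L₀/L = 410/99.7 = 4.1123.
β = √(1 − 1/γ²) = √0.940867 = 0.9700.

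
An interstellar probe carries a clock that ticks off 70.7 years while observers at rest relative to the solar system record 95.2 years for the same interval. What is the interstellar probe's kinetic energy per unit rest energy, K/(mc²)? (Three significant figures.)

From Δt = γΔτ: γ = 95.2/70.7 = 1.34653.
Since K = (γ−1)mc², K/(mc²) = 1.34653 − 1 = 0.347.

0.347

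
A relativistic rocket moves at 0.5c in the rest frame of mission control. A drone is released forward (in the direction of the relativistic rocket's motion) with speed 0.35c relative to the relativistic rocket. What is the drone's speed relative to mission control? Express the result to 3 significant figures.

Relativistic velocity addition: u = (u' + v)/(1 + u'v/c²), with u' = 0.35c and v = 0.5c.
Numerator: 0.35 + 0.5 = 0.85. Denominator: 1 + (0.35)(0.5) = 1.175.
u = 0.85/1.175 = 0.7234, so the speed is 0.723c.

0.723c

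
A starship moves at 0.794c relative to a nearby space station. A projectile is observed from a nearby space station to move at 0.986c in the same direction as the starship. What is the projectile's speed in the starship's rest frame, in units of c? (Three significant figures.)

Transform to the starship's frame: u' = (u − v)/(1 − uv/c²).
u' = (0.986 − 0.794)/(1 − 0.986×0.794) = 0.192/0.217116 = 0.88432.
Speed in the starship's frame: 0.884c (in the same direction).

0.884c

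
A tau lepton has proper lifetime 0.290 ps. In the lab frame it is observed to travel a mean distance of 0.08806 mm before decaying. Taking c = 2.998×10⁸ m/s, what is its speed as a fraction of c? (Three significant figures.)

d = βγcτ ⇒ βγ = d/(cτ) = 8.806×10^-5 m / (8.6942×10^-5 m) = 1.0129.
β = (βγ)/√(1+(βγ)²) = 1.0129/√2.02597 = 0.712.

0.712c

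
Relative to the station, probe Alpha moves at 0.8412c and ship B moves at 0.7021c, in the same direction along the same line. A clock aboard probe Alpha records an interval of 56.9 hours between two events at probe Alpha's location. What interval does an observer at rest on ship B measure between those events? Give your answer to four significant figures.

60.50 hours

The velocity of probe Alpha relative to ship B is (0.8412 − 0.7021)c / (1 − 0.8412×0.7021) = 0.33977c; relative speed 0.33977c.
γ for this relative speed: γ = 1/√(1 − 0.115444) = 1.0633.
The clock on probe Alpha records proper time, so ship B measures Δt = γΔτ = 1.0633 × 56.9 = 60.50 hours.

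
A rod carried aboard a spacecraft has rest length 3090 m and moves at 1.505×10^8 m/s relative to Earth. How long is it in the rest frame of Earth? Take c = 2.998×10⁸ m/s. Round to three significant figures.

2670 m

β = v/c = (1.505×10^8 m/s)/(2.998×10⁸ m/s) = 0.502001.
With β = 0.502001, γ = 1/√(1 − 0.502001²) = 1/√0.747995 = 1.1562.
Along the direction of motion the measured length is L₀/γ = 3090/1.1562 = 2670 m.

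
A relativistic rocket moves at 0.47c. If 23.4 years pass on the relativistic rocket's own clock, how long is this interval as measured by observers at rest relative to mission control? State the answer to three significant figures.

Lorentz factor: γ = (1 − 0.2209)^(−1/2) = 1.1329.
The onboard clock measures proper time, so the interval in the rest frame of mission control is dilated: Δt = γ·Δτ = 1.1329 × 23.4 years = 26.5 years.

26.5 years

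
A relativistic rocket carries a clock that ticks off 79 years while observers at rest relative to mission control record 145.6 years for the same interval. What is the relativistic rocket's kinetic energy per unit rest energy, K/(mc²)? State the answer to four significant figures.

0.8430

The time-dilation ratio gives γ = 145.6/79 = 1.84304.
K/(mc²) = γ − 1 = 1.84304 − 1 = 0.8430.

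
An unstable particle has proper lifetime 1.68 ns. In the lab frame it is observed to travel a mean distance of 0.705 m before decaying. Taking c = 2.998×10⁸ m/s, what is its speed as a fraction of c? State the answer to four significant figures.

0.8137c

d = βγcτ ⇒ βγ = d/(cτ) = 0.7050 m / (0.503664 m) = 1.3997.
β = (βγ)/√(1+(βγ)²) = 1.3997/√2.95916 = 0.8137.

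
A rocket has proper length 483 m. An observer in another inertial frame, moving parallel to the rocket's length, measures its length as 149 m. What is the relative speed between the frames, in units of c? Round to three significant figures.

0.951c

Length contraction gives γ = L₀/L = 483/149 = 3.2416.
β = √(1 − 1/γ²) = √0.904834 = 0.951.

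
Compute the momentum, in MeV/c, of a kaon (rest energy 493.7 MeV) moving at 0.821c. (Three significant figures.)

β² = 0.674041, so γ = 1/√0.325959 = 1.7515.
Momentum: p = γβ·mc = 1.7515 × 0.821 × 493.7 MeV/c = 710 MeV/c.

710 MeV/c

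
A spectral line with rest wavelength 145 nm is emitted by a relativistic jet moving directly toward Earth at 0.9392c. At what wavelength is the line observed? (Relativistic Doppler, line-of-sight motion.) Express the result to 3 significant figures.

Relativistic Doppler for wavelength: λ_obs = λ_src · √((1−β)/(1+β)).
With β = 0.9392: factor = √(0.0608/1.9392) = 0.17707.
λ_obs = 145 × 0.17707 = 25.7 nm.

25.7 nm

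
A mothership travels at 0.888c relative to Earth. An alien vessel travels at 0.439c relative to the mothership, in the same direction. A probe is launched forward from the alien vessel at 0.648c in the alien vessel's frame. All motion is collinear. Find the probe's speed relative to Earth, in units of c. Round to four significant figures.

Apply u = (u'+v)/(1+u'v) twice. Probe in the mothership frame: (0.648+0.439)/(1+0.648·0.439) = 1.087/1.284472 = 0.84626c.
That velocity, transformed to the rest frame of Earth: (0.84626+0.888)/(1+0.84626·0.888) = 1.73426/1.75147888 = 0.99017c.

0.9902c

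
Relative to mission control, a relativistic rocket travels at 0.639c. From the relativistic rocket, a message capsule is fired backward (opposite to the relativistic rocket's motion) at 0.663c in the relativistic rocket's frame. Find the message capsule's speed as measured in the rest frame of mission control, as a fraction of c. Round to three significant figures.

In units of c, u = (u' + v)/(1 + u'v) with u' = −0.663 and v = 0.639.
Numerator: −0.663 + 0.639 = −0.024. Denominator: 1 + (−0.663)(0.639) = 0.576343.
u = −0.024/0.576343 = −0.041642, so the speed is 0.0416c.

0.0416c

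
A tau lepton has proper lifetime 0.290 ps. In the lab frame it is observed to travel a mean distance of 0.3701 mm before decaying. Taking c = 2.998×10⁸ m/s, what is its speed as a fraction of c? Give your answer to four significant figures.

d = βγcτ ⇒ βγ = d/(cτ) = 3.701×10^-4 m / (8.6942×10^-5 m) = 4.2569.
β = (βγ)/√(1+(βγ)²) = 4.2569/√19.1212 = 0.9735.

0.9735c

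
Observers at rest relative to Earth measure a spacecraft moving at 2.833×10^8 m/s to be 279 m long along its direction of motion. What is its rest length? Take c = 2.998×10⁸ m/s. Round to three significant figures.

853 m

β = v/c = (2.833×10^8 m/s)/(2.998×10⁸ m/s) = 0.944963.
Lorentz factor: γ = (1 − 0.8929551)^(−1/2) = 3.0564.
Proper length: L₀ = γ·L = 3.0564 × 279 = 853 m.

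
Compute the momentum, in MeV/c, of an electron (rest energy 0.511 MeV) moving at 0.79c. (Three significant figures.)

β² = 0.6241, so γ = 1/√0.3759 = 1.631.
Momentum: p = γβ·mc = 1.631 × 0.79 × 0.511 MeV/c = 0.658 MeV/c.

0.658 MeV/c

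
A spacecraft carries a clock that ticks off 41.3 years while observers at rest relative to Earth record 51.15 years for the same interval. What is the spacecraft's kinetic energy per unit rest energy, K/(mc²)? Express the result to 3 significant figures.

From Δt = γΔτ: γ = 51.15/41.3 = 1.2385.
K/(mc²) = γ − 1 = 1.2385 − 1 = 0.238.

0.238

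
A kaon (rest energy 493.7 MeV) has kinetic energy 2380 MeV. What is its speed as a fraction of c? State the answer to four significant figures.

0.9851c

γ = 1 + K/(mc²) = 1 + 2380/493.7 = 5.8207.
β = √(1 − 1/γ²) = √(1 − 0.0295155) = √0.9704845 = 0.9851.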